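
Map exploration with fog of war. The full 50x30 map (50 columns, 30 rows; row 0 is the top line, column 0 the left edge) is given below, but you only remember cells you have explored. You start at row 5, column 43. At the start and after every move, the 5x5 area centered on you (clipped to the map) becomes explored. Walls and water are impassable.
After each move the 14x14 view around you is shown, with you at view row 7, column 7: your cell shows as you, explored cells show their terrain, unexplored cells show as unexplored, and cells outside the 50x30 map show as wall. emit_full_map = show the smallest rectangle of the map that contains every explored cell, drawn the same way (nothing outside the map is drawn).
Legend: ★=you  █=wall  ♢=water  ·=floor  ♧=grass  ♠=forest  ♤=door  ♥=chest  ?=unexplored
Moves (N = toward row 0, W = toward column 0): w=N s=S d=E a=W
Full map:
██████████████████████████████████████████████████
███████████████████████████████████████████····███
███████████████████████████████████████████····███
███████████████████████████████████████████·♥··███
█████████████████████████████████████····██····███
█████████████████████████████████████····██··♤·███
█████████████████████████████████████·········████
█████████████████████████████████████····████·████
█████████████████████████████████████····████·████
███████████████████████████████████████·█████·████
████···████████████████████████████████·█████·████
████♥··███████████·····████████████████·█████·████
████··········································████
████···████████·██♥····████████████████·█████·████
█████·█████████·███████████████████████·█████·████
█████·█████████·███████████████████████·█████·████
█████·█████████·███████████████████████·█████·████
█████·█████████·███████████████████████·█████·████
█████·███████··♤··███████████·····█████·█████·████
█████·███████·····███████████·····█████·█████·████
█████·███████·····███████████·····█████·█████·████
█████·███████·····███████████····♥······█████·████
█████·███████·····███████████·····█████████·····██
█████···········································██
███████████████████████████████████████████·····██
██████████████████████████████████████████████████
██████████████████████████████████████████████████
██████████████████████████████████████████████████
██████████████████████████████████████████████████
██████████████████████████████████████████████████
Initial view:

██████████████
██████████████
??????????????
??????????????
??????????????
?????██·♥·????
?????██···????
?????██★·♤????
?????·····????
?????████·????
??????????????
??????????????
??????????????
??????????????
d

██████████████
██████████████
?????????????█
?????????????█
?????????????█
????██·♥··???█
????██····???█
????██·★♤·???█
????·····█???█
????████·█???█
?????????????█
?????????????█
?????????????█
?????????????█

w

██████████████
██████████████
██████████████
?????????????█
?????????????█
?????█····???█
????██·♥··???█
????██·★··???█
????██··♤·???█
????·····█???█
????████·█???█
?????????????█
?????????????█
?????????????█

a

██████████████
██████████████
██████████████
??????????????
??????????????
?????██····???
?????██·♥··???
?????██★···???
?????██··♤·???
?????·····█???
?????████·█???
??????????????
??????????????
??????????????

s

██████████████
██████████████
??????????????
??????????????
?????██····???
?????██·♥··???
?????██····???
?????██★·♤·???
?????·····█???
?????████·█???
??????????????
??????????????
??????????????
??????????????

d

██████████████
██████████████
?????????????█
?????????????█
????██····???█
????██·♥··???█
????██····???█
????██·★♤·???█
????·····█???█
????████·█???█
?????????????█
?????????????█
?????????????█
?????????????█

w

██████████████
██████████████
██████████████
?????????????█
?????????????█
????██····???█
????██·♥··???█
????██·★··???█
????██··♤·???█
????·····█???█
????████·█???█
?????????????█
?????????????█
?????????????█

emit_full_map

██····
██·♥··
██·★··
██··♤·
·····█
████·█

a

██████████████
██████████████
██████████████
??????????????
??????????????
?????██····???
?????██·♥··???
?????██★···???
?????██··♤·???
?????·····█???
?????████·█???
??????????????
??????????????
??????????????

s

██████████████
██████████████
??????????????
??????????????
?????██····???
?????██·♥··???
?????██····???
?????██★·♤·???
?????·····█???
?????████·█???
??????????????
??????????????
??????????????
??????????????

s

██████████████
??????????????
??????????????
?????██····???
?????██·♥··???
?????██····???
?????██··♤·???
?????··★··█???
?????████·█???
?????████·????
??????????????
??????????????
??????????????
??????????????

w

██████████████
██████████████
??????????????
??????????????
?????██····???
?????██·♥··???
?????██····???
?????██★·♤·???
?????·····█???
?????████·█???
?????████·????
??????????????
??????????????
??????????????

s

██████████████
??????????????
??????????????
?????██····???
?????██·♥··???
?????██····???
?????██··♤·???
?????··★··█???
?????████·█???
?????████·????
??????????????
??????????????
??????????????
??????????????

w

██████████████
██████████████
??????????????
??????????????
?????██····???
?????██·♥··???
?????██····???
?????██★·♤·???
?????·····█???
?????████·█???
?????████·????
??????????????
??????????????
??????????????

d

██████████████
██████████████
?????????????█
?????????????█
????██····???█
????██·♥··???█
????██····???█
????██·★♤·???█
????·····█???█
????████·█???█
????████·????█
?????????????█
?????????????█
?????????????█

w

██████████████
██████████████
██████████████
?????????????█
?????????????█
????██····???█
????██·♥··???█
????██·★··???█
????██··♤·???█
????·····█???█
????████·█???█
????████·????█
?????????????█
?????????????█

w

██████████████
██████████████
██████████████
██████████████
?????????????█
?????█····???█
????██····???█
????██·★··???█
????██····???█
????██··♤·???█
????·····█???█
????████·█???█
????████·????█
?????????????█

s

██████████████
██████████████
██████████████
?????????????█
?????█····???█
????██····???█
????██·♥··???█
????██·★··???█
????██··♤·???█
????·····█???█
????████·█???█
????████·????█
?????????????█
?????????????█

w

██████████████
██████████████
██████████████
██████████████
?????????????█
?????█····???█
????██····???█
????██·★··???█
????██····???█
????██··♤·???█
????·····█???█
????████·█???█
????████·????█
?????????????█

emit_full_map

?█····
██····
██·★··
██····
██··♤·
·····█
████·█
████·?


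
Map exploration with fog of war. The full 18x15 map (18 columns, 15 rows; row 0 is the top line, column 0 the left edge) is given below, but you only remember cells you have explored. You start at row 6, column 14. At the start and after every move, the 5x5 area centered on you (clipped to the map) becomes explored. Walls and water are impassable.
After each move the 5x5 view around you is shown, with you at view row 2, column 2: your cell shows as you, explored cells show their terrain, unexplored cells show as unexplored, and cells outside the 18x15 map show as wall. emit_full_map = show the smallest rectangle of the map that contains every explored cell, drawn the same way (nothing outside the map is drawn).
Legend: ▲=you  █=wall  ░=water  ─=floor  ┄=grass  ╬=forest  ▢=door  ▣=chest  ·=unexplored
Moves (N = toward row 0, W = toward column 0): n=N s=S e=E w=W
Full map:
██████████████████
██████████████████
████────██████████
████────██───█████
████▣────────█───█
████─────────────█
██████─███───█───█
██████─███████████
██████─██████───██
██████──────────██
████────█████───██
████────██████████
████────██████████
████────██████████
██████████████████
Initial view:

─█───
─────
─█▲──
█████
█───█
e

█───█
────█
█─▲─█
█████
───██

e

───██
───██
──▲██
█████
──███

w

█───█
────█
█─▲─█
█████
───██

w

─█───
─────
─█▲──
█████
█───█

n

─████
─█───
──▲──
─█───
█████

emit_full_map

─████·
─█───█
──▲──█
─█───█
██████
█───██

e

█████
█───█
──▲─█
█───█
█████

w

─████
─█───
──▲──
─█───
█████

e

█████
█───█
──▲─█
█───█
█████

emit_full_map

─█████
─█───█
───▲─█
─█───█
██████
█───██


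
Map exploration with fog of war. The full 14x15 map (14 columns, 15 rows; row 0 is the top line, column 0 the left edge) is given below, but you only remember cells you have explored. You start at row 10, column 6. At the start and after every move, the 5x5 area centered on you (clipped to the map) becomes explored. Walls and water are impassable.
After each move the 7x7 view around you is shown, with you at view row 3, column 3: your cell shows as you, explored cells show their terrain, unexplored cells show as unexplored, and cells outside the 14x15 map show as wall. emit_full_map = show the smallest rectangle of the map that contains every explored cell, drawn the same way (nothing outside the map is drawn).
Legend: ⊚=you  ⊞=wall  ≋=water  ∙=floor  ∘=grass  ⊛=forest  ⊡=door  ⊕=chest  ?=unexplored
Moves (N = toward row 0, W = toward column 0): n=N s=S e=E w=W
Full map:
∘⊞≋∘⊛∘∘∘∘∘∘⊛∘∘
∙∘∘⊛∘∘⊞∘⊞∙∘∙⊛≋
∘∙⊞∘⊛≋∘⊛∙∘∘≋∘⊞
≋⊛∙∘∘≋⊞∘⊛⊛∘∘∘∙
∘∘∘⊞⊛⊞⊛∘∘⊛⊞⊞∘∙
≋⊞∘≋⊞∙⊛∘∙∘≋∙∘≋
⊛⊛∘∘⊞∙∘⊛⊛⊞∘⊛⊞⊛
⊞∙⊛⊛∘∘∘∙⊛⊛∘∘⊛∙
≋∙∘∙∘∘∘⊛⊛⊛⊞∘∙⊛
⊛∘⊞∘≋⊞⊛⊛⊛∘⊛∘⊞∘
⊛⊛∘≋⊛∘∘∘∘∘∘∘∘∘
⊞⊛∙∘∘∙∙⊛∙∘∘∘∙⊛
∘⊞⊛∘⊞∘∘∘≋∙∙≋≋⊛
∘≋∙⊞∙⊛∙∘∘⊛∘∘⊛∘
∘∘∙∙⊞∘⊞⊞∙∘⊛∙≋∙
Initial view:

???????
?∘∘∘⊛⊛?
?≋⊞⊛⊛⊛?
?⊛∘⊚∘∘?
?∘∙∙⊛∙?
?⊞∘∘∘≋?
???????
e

???????
∘∘∘⊛⊛⊛?
≋⊞⊛⊛⊛∘?
⊛∘∘⊚∘∘?
∘∙∙⊛∙∘?
⊞∘∘∘≋∙?
???????

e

???????
∘∘⊛⊛⊛⊞?
⊞⊛⊛⊛∘⊛?
∘∘∘⊚∘∘?
∙∙⊛∙∘∘?
∘∘∘≋∙∙?
???????

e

???????
∘⊛⊛⊛⊞∘?
⊛⊛⊛∘⊛∘?
∘∘∘⊚∘∘?
∙⊛∙∘∘∘?
∘∘≋∙∙≋?
???????

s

∘⊛⊛⊛⊞∘?
⊛⊛⊛∘⊛∘?
∘∘∘∘∘∘?
∙⊛∙⊚∘∘?
∘∘≋∙∙≋?
?∘∘⊛∘∘?
???????

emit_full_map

∘∘∘⊛⊛⊛⊞∘
≋⊞⊛⊛⊛∘⊛∘
⊛∘∘∘∘∘∘∘
∘∙∙⊛∙⊚∘∘
⊞∘∘∘≋∙∙≋
???∘∘⊛∘∘

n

???????
∘⊛⊛⊛⊞∘?
⊛⊛⊛∘⊛∘?
∘∘∘⊚∘∘?
∙⊛∙∘∘∘?
∘∘≋∙∙≋?
?∘∘⊛∘∘?

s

∘⊛⊛⊛⊞∘?
⊛⊛⊛∘⊛∘?
∘∘∘∘∘∘?
∙⊛∙⊚∘∘?
∘∘≋∙∙≋?
?∘∘⊛∘∘?
???????

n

???????
∘⊛⊛⊛⊞∘?
⊛⊛⊛∘⊛∘?
∘∘∘⊚∘∘?
∙⊛∙∘∘∘?
∘∘≋∙∙≋?
?∘∘⊛∘∘?


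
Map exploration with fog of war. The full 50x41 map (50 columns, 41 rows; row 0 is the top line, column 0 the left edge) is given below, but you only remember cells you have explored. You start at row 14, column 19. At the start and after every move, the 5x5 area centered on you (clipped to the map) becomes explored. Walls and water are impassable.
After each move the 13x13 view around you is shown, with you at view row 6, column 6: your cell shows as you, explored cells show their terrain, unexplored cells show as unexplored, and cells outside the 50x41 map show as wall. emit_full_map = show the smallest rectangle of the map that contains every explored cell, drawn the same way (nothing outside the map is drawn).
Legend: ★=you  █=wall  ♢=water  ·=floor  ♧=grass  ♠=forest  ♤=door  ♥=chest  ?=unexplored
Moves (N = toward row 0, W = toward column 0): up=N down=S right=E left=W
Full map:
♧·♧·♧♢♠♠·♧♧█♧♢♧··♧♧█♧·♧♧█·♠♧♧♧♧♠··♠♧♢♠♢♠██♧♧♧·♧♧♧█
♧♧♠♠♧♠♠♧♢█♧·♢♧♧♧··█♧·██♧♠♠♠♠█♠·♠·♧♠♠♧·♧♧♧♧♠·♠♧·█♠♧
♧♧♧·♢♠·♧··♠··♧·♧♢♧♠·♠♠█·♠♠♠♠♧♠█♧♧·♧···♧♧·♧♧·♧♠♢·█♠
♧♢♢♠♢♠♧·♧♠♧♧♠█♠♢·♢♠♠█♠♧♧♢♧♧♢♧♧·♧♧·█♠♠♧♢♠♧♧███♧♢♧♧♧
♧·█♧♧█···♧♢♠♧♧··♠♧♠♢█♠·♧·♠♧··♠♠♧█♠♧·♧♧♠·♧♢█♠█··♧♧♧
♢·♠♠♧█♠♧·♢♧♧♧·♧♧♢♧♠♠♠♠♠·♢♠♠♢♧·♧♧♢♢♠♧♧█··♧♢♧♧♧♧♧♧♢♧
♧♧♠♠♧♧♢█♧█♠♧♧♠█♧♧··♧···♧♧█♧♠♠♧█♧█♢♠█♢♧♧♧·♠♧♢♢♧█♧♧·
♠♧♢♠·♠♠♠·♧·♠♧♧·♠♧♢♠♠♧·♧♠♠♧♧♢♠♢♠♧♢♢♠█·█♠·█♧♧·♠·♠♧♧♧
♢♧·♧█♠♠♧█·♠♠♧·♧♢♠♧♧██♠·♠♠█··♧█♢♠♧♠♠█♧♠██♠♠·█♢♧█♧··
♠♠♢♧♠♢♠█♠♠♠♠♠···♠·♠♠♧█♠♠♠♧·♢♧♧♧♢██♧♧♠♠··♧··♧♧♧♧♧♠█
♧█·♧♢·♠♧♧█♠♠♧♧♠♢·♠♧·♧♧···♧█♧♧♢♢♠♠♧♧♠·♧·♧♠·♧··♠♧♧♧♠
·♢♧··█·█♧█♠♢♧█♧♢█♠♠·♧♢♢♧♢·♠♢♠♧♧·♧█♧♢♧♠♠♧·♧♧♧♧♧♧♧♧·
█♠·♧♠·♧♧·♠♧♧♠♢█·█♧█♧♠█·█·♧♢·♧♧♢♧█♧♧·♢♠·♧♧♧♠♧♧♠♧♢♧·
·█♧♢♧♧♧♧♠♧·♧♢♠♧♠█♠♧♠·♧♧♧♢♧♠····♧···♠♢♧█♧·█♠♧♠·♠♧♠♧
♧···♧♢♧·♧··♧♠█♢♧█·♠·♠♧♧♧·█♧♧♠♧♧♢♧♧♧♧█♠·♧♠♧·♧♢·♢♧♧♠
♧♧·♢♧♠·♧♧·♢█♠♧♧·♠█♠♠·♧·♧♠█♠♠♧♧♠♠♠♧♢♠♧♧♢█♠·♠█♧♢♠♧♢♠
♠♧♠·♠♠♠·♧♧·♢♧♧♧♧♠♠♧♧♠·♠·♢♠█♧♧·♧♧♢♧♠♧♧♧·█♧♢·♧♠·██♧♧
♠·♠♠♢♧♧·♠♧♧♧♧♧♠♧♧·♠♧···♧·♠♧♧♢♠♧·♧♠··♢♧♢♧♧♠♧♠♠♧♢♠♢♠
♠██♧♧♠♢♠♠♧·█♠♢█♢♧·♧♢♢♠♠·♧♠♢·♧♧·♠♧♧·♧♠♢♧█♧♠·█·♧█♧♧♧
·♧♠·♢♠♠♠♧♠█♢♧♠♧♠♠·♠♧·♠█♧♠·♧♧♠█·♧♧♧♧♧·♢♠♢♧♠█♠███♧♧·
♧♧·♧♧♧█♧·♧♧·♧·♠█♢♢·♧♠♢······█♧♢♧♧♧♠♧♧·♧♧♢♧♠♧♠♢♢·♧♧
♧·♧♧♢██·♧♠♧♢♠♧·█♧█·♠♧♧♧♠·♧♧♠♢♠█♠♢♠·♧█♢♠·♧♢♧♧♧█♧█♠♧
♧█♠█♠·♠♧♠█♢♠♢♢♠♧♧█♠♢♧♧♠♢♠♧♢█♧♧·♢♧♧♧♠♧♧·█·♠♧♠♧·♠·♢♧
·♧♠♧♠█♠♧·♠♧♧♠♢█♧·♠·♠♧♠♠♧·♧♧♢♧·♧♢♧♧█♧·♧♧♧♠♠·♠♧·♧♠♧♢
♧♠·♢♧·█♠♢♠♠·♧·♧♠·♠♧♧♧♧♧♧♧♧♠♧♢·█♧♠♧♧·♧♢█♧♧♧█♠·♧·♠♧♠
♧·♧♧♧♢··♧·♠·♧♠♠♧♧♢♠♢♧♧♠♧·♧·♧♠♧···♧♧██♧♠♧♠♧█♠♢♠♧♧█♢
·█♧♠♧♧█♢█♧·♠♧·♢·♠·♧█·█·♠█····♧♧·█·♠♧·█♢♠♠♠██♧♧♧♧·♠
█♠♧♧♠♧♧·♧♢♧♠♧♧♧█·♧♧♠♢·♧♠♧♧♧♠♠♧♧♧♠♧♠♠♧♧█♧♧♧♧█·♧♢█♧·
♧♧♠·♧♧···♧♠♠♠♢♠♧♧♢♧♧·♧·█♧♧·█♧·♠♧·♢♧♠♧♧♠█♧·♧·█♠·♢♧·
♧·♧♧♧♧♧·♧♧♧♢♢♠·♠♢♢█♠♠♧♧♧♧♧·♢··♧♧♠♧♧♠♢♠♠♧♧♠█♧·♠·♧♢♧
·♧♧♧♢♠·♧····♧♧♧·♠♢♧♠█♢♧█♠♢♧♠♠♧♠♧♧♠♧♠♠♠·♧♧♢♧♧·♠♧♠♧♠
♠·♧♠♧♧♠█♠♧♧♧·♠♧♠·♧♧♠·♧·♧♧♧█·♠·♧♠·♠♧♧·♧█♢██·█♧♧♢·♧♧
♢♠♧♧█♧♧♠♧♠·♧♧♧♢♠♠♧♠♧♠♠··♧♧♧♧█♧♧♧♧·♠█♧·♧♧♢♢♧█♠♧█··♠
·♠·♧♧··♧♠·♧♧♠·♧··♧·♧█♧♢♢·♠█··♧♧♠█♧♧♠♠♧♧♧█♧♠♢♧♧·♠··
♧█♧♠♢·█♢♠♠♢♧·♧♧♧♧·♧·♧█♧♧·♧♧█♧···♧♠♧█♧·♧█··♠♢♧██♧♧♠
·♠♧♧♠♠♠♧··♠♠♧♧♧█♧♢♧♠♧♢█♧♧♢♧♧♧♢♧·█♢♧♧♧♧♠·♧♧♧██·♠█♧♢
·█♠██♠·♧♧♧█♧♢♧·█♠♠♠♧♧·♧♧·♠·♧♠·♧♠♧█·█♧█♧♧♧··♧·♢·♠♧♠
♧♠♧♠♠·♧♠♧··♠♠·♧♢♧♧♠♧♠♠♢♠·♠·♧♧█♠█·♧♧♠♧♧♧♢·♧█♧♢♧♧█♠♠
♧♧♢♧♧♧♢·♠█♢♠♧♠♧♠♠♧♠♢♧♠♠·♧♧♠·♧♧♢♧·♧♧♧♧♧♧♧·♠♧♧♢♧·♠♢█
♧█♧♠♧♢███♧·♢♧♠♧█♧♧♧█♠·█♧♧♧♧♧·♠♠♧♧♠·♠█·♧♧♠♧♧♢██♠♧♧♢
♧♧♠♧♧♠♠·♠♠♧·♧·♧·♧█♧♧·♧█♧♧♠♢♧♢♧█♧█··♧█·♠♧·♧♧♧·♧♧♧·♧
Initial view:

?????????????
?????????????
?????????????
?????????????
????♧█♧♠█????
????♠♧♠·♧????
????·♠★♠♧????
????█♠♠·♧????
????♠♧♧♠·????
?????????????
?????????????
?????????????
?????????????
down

?????????????
?????????????
?????????????
????♧█♧♠█????
????♠♧♠·♧????
????·♠·♠♧????
????█♠★·♧????
????♠♧♧♠·????
????·♠♧··????
?????????????
?????????????
?????????????
?????????????

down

?????????????
?????????????
????♧█♧♠█????
????♠♧♠·♧????
????·♠·♠♧????
????█♠♠·♧????
????♠♧★♠·????
????·♠♧··????
????·♧♢♢♠????
?????????????
?????????????
?????????????
?????????????

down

?????????????
????♧█♧♠█????
????♠♧♠·♧????
????·♠·♠♧????
????█♠♠·♧????
????♠♧♧♠·????
????·♠★··????
????·♧♢♢♠????
????·♠♧·♠????
?????????????
?????????????
?????????????
?????????????

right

?????????????
???♧█♧♠█?????
???♠♧♠·♧?????
???·♠·♠♧?????
???█♠♠·♧·????
???♠♧♧♠·♠????
???·♠♧★··????
???·♧♢♢♠♠????
???·♠♧·♠█????
?????????????
?????????????
?????????????
?????????????

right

?????????????
??♧█♧♠█??????
??♠♧♠·♧??????
??·♠·♠♧??????
??█♠♠·♧·♧????
??♠♧♧♠·♠·????
??·♠♧·★·♧????
??·♧♢♢♠♠·????
??·♠♧·♠█♧????
?????????????
?????????????
?????????????
?????????????

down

??♧█♧♠█??????
??♠♧♠·♧??????
??·♠·♠♧??????
??█♠♠·♧·♧????
??♠♧♧♠·♠·????
??·♠♧···♧????
??·♧♢♢★♠·????
??·♠♧·♠█♧????
????♧♠♢··????
?????????????
?????????????
?????????????
?????????????

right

?♧█♧♠█???????
?♠♧♠·♧???????
?·♠·♠♧???????
?█♠♠·♧·♧?????
?♠♧♧♠·♠·♢????
?·♠♧···♧·????
?·♧♢♢♠★·♧????
?·♠♧·♠█♧♠????
???♧♠♢···????
?????????????
?????????????
?????????????
?????????????

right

♧█♧♠█????????
♠♧♠·♧????????
·♠·♠♧????????
█♠♠·♧·♧??????
♠♧♧♠·♠·♢♠????
·♠♧···♧·♠????
·♧♢♢♠♠★♧♠????
·♠♧·♠█♧♠·????
??♧♠♢····????
?????????????
?????????????
?????????????
?????????????

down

♠♧♠·♧????????
·♠·♠♧????????
█♠♠·♧·♧??????
♠♧♧♠·♠·♢♠????
·♠♧···♧·♠????
·♧♢♢♠♠·♧♠????
·♠♧·♠█★♠·????
??♧♠♢····????
????♧♧♠·♧????
?????????????
?????????????
?????????????
?????????????

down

·♠·♠♧????????
█♠♠·♧·♧??????
♠♧♧♠·♠·♢♠????
·♠♧···♧·♠????
·♧♢♢♠♠·♧♠????
·♠♧·♠█♧♠·????
??♧♠♢·★··????
????♧♧♠·♧????
????♧♠♢♠♧????
?????????????
?????????????
?????????????
?????????????

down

█♠♠·♧·♧??????
♠♧♧♠·♠·♢♠????
·♠♧···♧·♠????
·♧♢♢♠♠·♧♠????
·♠♧·♠█♧♠·????
??♧♠♢····????
????♧♧★·♧????
????♧♠♢♠♧????
????♠♠♧·♧????
?????????????
?????????????
?????????????
?????????????

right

♠♠·♧·♧???????
♧♧♠·♠·♢♠?????
♠♧···♧·♠?????
♧♢♢♠♠·♧♠?????
♠♧·♠█♧♠·♧????
?♧♠♢·····????
???♧♧♠★♧♧????
???♧♠♢♠♧♢????
???♠♠♧·♧♧????
?????????????
?????????????
?????????????
?????????????

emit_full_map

♧█♧♠█?????
♠♧♠·♧?????
·♠·♠♧?????
█♠♠·♧·♧???
♠♧♧♠·♠·♢♠?
·♠♧···♧·♠?
·♧♢♢♠♠·♧♠?
·♠♧·♠█♧♠·♧
??♧♠♢·····
????♧♧♠★♧♧
????♧♠♢♠♧♢
????♠♠♧·♧♧

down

♧♧♠·♠·♢♠?????
♠♧···♧·♠?????
♧♢♢♠♠·♧♠?????
♠♧·♠█♧♠·♧????
?♧♠♢·····????
???♧♧♠·♧♧????
???♧♠♢★♧♢????
???♠♠♧·♧♧????
????♧♧♧♧♠????
?????????????
?????????????
?????????????
?????????????

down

♠♧···♧·♠?????
♧♢♢♠♠·♧♠?????
♠♧·♠█♧♠·♧????
?♧♠♢·····????
???♧♧♠·♧♧????
???♧♠♢♠♧♢????
???♠♠♧★♧♧????
????♧♧♧♧♠????
????♠♧·♧·????
?????????????
?????????????
?????????????
?????????????

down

♧♢♢♠♠·♧♠?????
♠♧·♠█♧♠·♧????
?♧♠♢·····????
???♧♧♠·♧♧????
???♧♠♢♠♧♢????
???♠♠♧·♧♧????
????♧♧★♧♠????
????♠♧·♧·????
????·♠█··????
?????????????
?????????????
?????????????
?????????????

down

♠♧·♠█♧♠·♧????
?♧♠♢·····????
???♧♧♠·♧♧????
???♧♠♢♠♧♢????
???♠♠♧·♧♧????
????♧♧♧♧♠????
????♠♧★♧·????
????·♠█··????
????♧♠♧♧♧????
?????????????
?????????????
?????????????
?????????????

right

♧·♠█♧♠·♧?????
♧♠♢·····?????
??♧♧♠·♧♧?????
??♧♠♢♠♧♢?????
??♠♠♧·♧♧♢????
???♧♧♧♧♠♧????
???♠♧·★·♧????
???·♠█···????
???♧♠♧♧♧♠????
?????????????
?????????????
?????????????
?????????????

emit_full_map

♧█♧♠█??????
♠♧♠·♧??????
·♠·♠♧??????
█♠♠·♧·♧????
♠♧♧♠·♠·♢♠??
·♠♧···♧·♠??
·♧♢♢♠♠·♧♠??
·♠♧·♠█♧♠·♧?
??♧♠♢·····?
????♧♧♠·♧♧?
????♧♠♢♠♧♢?
????♠♠♧·♧♧♢
?????♧♧♧♧♠♧
?????♠♧·★·♧
?????·♠█···
?????♧♠♧♧♧♠


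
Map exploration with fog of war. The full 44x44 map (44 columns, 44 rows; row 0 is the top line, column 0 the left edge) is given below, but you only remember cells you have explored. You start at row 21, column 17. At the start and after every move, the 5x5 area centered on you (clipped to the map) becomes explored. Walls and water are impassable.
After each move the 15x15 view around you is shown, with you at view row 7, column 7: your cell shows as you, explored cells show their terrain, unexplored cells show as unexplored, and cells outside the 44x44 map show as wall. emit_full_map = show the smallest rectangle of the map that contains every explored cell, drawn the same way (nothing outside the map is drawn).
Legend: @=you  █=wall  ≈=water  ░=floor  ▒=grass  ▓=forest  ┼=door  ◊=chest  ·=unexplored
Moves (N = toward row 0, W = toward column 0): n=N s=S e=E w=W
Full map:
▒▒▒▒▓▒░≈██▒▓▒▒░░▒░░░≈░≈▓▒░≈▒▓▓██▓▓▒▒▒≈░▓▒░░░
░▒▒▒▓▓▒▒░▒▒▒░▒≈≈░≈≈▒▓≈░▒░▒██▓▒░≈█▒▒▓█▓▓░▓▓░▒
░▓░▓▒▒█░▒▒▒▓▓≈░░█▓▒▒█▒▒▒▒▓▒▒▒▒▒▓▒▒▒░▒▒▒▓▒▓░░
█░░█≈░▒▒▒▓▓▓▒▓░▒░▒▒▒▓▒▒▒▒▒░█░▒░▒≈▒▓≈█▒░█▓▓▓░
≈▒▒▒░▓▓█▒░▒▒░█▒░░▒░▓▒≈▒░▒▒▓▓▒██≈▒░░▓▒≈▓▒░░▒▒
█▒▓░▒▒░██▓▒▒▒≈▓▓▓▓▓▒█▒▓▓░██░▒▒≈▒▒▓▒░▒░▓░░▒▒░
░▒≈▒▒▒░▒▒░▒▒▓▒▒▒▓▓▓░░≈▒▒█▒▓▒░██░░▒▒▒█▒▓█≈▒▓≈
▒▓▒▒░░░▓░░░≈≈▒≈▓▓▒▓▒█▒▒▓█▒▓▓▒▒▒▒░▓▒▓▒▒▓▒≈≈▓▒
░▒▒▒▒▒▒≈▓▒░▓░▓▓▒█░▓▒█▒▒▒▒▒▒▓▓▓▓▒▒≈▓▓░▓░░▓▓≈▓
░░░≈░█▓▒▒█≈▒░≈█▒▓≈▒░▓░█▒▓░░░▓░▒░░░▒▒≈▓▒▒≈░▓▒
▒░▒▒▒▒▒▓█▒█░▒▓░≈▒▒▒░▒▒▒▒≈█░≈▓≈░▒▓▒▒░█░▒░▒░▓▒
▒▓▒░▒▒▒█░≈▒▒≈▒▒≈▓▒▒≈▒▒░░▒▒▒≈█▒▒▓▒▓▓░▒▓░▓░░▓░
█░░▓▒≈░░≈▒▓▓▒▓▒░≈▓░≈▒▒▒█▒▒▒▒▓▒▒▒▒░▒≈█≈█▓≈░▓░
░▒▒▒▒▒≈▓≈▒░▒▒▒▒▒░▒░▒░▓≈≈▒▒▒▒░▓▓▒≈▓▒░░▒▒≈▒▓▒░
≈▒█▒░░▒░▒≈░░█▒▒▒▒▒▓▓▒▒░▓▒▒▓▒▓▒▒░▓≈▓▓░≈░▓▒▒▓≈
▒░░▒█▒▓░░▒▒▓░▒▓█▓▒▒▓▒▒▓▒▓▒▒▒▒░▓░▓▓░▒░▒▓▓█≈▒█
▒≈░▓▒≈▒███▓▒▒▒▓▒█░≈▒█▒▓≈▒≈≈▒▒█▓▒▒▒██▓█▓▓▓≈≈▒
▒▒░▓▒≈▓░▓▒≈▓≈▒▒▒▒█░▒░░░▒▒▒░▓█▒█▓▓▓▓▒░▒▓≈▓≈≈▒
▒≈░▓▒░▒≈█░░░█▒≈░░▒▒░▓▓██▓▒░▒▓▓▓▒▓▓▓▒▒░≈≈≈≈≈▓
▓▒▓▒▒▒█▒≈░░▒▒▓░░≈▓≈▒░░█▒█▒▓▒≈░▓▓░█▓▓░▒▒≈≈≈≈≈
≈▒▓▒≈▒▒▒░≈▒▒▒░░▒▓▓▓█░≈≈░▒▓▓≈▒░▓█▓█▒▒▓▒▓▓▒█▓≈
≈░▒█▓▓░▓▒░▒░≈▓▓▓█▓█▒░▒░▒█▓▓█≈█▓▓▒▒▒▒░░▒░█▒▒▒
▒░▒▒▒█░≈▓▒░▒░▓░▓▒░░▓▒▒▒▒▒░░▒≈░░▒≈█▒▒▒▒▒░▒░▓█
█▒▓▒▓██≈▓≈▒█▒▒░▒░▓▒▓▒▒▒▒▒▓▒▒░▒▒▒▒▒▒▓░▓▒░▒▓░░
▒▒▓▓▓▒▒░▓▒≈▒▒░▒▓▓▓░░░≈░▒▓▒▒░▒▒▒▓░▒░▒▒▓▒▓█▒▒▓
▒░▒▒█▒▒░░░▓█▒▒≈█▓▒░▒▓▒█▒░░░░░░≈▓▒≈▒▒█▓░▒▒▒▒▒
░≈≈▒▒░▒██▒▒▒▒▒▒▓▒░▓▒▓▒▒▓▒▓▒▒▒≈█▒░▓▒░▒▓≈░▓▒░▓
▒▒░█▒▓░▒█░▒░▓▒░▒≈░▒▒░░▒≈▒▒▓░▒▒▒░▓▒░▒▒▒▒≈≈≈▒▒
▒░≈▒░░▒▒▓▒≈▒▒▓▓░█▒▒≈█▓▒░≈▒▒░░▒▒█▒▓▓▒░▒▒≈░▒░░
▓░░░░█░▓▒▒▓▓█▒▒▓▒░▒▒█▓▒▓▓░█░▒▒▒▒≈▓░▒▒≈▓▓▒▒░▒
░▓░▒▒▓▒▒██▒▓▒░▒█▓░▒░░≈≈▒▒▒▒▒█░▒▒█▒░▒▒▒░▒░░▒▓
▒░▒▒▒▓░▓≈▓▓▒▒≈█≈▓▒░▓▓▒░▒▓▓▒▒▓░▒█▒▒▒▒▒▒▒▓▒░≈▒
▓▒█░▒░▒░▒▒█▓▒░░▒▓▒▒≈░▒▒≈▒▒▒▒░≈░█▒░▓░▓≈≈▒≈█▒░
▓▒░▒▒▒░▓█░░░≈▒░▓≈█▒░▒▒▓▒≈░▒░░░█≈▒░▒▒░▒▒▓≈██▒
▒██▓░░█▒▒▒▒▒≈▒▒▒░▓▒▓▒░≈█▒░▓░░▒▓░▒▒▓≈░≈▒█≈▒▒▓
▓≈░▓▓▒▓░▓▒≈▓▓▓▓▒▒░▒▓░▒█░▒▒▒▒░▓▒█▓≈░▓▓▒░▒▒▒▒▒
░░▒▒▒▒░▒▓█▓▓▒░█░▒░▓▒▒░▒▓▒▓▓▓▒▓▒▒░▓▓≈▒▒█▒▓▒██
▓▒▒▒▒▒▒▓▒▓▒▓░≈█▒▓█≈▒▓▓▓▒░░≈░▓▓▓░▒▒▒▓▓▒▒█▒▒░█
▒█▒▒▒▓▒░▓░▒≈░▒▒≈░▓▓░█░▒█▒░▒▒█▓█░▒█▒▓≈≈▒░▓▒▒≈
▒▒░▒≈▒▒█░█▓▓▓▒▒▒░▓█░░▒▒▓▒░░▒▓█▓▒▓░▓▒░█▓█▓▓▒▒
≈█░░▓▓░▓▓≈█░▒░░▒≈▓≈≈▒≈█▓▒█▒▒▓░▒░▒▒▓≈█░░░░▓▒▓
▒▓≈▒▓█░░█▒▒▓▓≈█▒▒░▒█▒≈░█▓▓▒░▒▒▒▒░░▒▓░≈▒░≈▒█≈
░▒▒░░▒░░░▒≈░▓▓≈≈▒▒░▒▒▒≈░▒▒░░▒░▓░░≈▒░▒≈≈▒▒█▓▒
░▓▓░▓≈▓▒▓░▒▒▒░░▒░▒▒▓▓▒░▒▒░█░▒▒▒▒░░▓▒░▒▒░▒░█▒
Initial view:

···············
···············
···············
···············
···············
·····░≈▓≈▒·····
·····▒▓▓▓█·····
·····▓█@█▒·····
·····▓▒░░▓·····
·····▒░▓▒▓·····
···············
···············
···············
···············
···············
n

···············
···············
···············
···············
···············
·····░░▒▒░·····
·····░≈▓≈▒·····
·····▒▓@▓█·····
·····▓█▓█▒·····
·····▓▒░░▓·····
·····▒░▓▒▓·····
···············
···············
···············
···············

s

···············
···············
···············
···············
·····░░▒▒░·····
·····░≈▓≈▒·····
·····▒▓▓▓█·····
·····▓█@█▒·····
·····▓▒░░▓·····
·····▒░▓▒▓·····
···············
···············
···············
···············
···············

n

···············
···············
···············
···············
···············
·····░░▒▒░·····
·····░≈▓≈▒·····
·····▒▓@▓█·····
·····▓█▓█▒·····
·····▓▒░░▓·····
·····▒░▓▒▓·····
···············
···············
···············
···············

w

···············
···············
···············
···············
···············
·····≈░░▒▒░····
·····░░≈▓≈▒····
·····░▒@▓▓█····
·····▓▓█▓█▒····
·····░▓▒░░▓····
······▒░▓▒▓····
···············
···············
···············
···············

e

···············
···············
···············
···············
···············
····≈░░▒▒░·····
····░░≈▓≈▒·····
····░▒▓@▓█·····
····▓▓█▓█▒·····
····░▓▒░░▓·····
·····▒░▓▒▓·····
···············
···············
···············
···············

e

···············
···············
···············
···············
···············
···≈░░▒▒░▓·····
···░░≈▓≈▒░·····
···░▒▓▓@█░·····
···▓▓█▓█▒░·····
···░▓▒░░▓▒·····
····▒░▓▒▓······
···············
···············
···············
···············

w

···············
···············
···············
···············
···············
····≈░░▒▒░▓····
····░░≈▓≈▒░····
····░▒▓@▓█░····
····▓▓█▓█▒░····
····░▓▒░░▓▒····
·····▒░▓▒▓·····
···············
···············
···············
···············

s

···············
···············
···············
···············
····≈░░▒▒░▓····
····░░≈▓≈▒░····
····░▒▓▓▓█░····
····▓▓█@█▒░····
····░▓▒░░▓▒····
·····▒░▓▒▓·····
···············
···············
···············
···············
···············

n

···············
···············
···············
···············
···············
····≈░░▒▒░▓····
····░░≈▓≈▒░····
····░▒▓@▓█░····
····▓▓█▓█▒░····
····░▓▒░░▓▒····
·····▒░▓▒▓·····
···············
···············
···············
···············

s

···············
···············
···············
···············
····≈░░▒▒░▓····
····░░≈▓≈▒░····
····░▒▓▓▓█░····
····▓▓█@█▒░····
····░▓▒░░▓▒····
·····▒░▓▒▓·····
···············
···············
···············
···············
···············
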